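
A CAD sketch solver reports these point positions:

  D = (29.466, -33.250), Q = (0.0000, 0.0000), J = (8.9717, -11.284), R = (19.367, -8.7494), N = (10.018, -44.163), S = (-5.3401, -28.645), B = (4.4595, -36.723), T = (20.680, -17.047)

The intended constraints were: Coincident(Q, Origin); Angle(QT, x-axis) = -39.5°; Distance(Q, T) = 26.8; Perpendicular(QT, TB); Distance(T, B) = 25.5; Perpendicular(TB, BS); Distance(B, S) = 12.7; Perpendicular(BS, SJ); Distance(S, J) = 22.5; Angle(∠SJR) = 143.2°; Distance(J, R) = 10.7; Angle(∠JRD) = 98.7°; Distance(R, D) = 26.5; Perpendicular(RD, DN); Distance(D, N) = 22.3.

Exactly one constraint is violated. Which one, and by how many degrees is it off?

Perpendicular(RD, DN) — off by 6.90°.

Q = (0.00, 0.00) ✓; QT at -39.50° ✓; |QT| = 26.80 ✓; ∠(QT, TB) = 90.00° ✓; |TB| = 25.50 ✓; ∠(TB, BS) = 90.00° ✓; |BS| = 12.70 ✓; ∠(BS, SJ) = 90.00° ✓; |SJ| = 22.50 ✓; ∠SJR = 143.2° ✓; |JR| = 10.70 ✓; ∠JRD = 98.70° ✓; |RD| = 26.50 ✓; ∠(RD, DN) = 83.10° ✗; |DN| = 22.30 ✓.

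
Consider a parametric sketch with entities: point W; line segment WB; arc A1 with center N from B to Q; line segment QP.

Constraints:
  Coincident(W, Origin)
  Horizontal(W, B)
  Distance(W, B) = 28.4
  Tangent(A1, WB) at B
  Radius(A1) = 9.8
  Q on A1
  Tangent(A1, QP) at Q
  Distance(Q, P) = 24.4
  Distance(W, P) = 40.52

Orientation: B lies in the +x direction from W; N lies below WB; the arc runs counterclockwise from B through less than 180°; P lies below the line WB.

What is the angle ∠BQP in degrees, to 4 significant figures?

132.7°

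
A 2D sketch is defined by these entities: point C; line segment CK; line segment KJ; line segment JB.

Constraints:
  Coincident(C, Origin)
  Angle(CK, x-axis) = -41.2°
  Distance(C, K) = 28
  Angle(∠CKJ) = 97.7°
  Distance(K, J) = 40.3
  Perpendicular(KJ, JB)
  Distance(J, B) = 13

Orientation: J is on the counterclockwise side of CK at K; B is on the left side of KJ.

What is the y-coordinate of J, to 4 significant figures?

8.049

C is at the origin; CK runs at -41.2° with length 28.0, so K = 28.0·(cos -41.2°, sin -41.2°) = (21.07, -18.44). ∠CKJ = 97.7°, so KJ runs at -41.2° + (180° − 97.7°) = 41.10° from the x-axis; with |KJ| = 40.3, J = K + 40.3·(cos 41.10°, sin 41.10°) = (51.44, 8.049). So J.y = 8.049.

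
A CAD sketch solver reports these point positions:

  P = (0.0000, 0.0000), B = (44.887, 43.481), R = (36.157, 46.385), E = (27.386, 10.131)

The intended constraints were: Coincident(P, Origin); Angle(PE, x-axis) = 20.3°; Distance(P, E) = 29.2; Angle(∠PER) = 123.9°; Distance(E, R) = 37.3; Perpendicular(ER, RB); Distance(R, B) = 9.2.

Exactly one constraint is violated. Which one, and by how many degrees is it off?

Perpendicular(ER, RB) — off by 4.80°.

P = (0.00, 0.00) ✓; PE at 20.30° ✓; |PE| = 29.20 ✓; ∠PER = 123.9° ✓; |ER| = 37.30 ✓; ∠(ER, RB) = 94.80° ✗; |RB| = 9.200 ✓.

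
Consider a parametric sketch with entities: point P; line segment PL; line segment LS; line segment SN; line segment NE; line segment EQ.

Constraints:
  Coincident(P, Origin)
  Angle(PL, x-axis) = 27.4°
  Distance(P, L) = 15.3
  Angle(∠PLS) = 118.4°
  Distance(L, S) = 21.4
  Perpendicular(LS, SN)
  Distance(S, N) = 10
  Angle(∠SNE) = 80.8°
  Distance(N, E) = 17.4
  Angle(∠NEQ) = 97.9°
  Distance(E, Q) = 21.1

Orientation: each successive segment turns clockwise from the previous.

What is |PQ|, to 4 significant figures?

29.84

P is at the origin; PL runs at 27.4° with length 15.3, so L = (13.58, 7.041). ∠PLS = 118.4° gives LS at -34.20° from the x-axis; with |LS| = 21.4, S = (31.28, -4.988). LS is perpendicular to SN, so SN runs at -124.2°; with |SN| = 10.0, N = (25.66, -13.26). ∠SNE = 80.8° gives NE at 136.6° from the x-axis; with |NE| = 17.4, E = (13.02, -1.303). ∠NEQ = 97.9° gives EQ at 54.50° from the x-axis; with |EQ| = 21.1, Q = (25.27, 15.87). Then |PQ| = |Q − P| = 29.84.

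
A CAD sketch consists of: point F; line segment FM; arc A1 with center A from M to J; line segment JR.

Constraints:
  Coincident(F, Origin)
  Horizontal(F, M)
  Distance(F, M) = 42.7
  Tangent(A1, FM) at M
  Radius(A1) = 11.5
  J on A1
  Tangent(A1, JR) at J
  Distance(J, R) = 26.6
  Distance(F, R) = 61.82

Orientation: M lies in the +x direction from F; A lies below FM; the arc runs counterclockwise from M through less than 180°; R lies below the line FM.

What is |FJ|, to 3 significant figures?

37.3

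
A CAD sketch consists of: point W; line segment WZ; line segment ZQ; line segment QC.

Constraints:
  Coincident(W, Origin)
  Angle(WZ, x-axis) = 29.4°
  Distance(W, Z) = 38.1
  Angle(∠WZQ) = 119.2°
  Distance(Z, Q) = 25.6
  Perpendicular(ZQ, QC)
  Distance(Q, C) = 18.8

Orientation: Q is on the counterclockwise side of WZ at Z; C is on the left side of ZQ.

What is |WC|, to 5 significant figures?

46.493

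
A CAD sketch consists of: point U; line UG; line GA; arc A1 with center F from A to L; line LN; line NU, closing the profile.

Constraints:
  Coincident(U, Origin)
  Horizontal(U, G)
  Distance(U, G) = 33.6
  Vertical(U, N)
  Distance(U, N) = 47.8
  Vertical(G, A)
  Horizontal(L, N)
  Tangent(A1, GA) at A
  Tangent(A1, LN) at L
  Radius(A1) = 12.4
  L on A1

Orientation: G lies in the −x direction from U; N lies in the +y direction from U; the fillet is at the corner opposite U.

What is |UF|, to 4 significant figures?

41.26

U is at the origin; U and G share the same y with |UG| = 33.6 and G on the −x side, so G = (-33.60, 0.000). UN is vertical with |UN| = 47.8 and N on the +y side, so N = (0.000, 47.80). The virtual corner opposite U is at (-33.60, 47.80). The tangent condition forces FA to be normal to GA and since A1 is tangent to LN there, FL ⟂ LN, with radius 12.4, so the center F sits 12.4 in from both sides at F = (-21.20, 35.40). Then |UF| = |F − U| = 41.26.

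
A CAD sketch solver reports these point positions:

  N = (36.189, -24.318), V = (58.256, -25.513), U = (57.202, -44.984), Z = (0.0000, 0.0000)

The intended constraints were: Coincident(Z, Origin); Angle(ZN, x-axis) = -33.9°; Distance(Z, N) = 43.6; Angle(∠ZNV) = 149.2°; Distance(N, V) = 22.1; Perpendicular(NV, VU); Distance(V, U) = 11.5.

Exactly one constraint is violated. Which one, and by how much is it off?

Distance(V, U) = 11.5 — off by 8.00.

Z = (0.00, 0.00) ✓; ZN at -33.90° ✓; |ZN| = 43.60 ✓; ∠ZNV = 149.2° ✓; |NV| = 22.10 ✓; ∠(NV, VU) = 90.00° ✓; |VU| = 19.50 ✗.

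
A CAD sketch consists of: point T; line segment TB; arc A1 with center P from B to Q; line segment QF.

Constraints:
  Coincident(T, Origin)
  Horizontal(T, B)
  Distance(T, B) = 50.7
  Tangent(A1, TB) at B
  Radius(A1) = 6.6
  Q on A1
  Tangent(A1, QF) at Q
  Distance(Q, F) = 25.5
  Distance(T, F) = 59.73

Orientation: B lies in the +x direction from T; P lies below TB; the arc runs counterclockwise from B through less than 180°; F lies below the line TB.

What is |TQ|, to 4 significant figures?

44.98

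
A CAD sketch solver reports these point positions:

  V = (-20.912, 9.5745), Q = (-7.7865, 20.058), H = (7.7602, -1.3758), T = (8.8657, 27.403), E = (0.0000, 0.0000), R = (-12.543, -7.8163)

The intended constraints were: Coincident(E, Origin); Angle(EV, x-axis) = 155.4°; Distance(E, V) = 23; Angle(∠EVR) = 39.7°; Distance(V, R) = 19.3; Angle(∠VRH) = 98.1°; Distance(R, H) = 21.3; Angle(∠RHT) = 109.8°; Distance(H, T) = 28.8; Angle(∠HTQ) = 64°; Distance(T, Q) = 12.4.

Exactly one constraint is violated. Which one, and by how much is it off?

Distance(T, Q) = 12.4 — off by 5.80.

E = (0.00, 0.00) ✓; EV at 155.4° ✓; |EV| = 23.00 ✓; ∠EVR = 39.70° ✓; |VR| = 19.30 ✓; ∠VRH = 98.10° ✓; |RH| = 21.30 ✓; ∠RHT = 109.8° ✓; |HT| = 28.80 ✓; ∠HTQ = 64.00° ✓; |TQ| = 18.20 ✗.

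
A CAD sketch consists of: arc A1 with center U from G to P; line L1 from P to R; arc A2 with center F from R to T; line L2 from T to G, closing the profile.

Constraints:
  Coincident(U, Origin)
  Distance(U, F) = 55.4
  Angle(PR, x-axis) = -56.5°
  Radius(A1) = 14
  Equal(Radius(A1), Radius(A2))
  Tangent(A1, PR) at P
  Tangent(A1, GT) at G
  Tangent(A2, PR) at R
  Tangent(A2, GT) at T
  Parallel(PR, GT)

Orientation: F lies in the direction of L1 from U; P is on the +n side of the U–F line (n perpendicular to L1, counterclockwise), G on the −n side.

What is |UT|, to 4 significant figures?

57.14

Tangency of A1 to both parallel lines with radius 14.0 puts P and G at U ± 14.0·n: P = (11.67, 7.727), G = (-11.67, -7.727). Equal radii place R and T the same way about F: R = F + 14.0·n = (42.25, -38.47), T = F − 14.0·n = (18.90, -53.92). Then |UT| = |T − U| = 57.14.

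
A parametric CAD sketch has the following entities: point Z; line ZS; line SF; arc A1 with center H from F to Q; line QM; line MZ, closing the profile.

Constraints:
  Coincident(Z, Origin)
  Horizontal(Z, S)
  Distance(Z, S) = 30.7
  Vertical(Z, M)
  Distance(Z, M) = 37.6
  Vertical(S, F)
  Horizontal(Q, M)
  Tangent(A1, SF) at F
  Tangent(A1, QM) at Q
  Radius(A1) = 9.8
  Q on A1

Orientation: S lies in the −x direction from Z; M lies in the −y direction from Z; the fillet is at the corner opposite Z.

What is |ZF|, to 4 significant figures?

41.42

Z is at the origin; Z and S share the same y with |ZS| = 30.7 and S on the −x side, so S = (-30.70, 0.000). Z and M share the same x with |ZM| = 37.6 and M on the −y side, so M = (0.000, -37.60). The virtual corner opposite Z is at (-30.70, -37.60). The tangent condition forces HF to be normal to SF and the tangent condition forces HQ to be normal to QM, with radius 9.8, so the center H sits 9.8 in from both sides at H = (-20.90, -27.80). That places the tangent points at F = (-30.70, -27.80) on SF and Q = (-20.90, -37.60) on QM. Then |ZF| = |F − Z| = 41.42.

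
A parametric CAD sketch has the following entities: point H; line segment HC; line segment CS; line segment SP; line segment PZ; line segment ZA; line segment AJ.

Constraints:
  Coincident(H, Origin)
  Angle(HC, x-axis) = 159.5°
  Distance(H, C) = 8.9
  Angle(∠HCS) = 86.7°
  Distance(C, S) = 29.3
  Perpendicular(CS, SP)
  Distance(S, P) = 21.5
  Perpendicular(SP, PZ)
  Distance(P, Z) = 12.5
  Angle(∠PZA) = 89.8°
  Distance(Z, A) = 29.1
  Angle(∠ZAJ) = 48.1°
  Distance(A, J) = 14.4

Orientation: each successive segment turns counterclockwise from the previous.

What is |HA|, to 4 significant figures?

23.25

H is at the origin; HC runs at 159.5° with length 8.9, so C = (-8.336, 3.117). ∠HCS = 86.7° gives CS at -107.2° from the x-axis; with |CS| = 29.3, S = (-17.00, -24.87). The perpendicularity gives SP at right angles to CS, so SP runs at -17.20°; with |SP| = 21.5, P = (3.538, -31.23). SP is perpendicular to PZ, so PZ runs at 72.80°; with |PZ| = 12.5, Z = (7.234, -19.29). ∠PZA = 89.8° gives ZA at 163.0° from the x-axis; with |ZA| = 29.1, A = (-20.59, -10.78). Then |HA| = |A − H| = 23.25.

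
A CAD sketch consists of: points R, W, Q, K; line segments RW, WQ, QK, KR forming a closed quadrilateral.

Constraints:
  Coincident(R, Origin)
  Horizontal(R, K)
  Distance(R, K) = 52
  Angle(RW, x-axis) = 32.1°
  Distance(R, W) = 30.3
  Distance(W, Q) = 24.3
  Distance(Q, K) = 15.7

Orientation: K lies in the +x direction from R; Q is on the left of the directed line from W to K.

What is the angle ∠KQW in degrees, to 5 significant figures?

98.719°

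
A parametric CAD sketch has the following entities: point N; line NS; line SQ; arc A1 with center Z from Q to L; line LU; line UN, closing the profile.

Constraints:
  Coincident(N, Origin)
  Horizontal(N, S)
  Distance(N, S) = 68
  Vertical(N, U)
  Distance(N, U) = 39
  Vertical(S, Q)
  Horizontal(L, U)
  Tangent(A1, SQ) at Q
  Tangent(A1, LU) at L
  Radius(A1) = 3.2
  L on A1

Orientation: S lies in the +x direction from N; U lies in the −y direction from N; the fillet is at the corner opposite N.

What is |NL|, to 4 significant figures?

75.63

N is at the origin; N and S share the same y with |NS| = 68.0 and S on the +x side, so S = (68.00, 0.000). N and U share the same x with |NU| = 39.0 and U on the −y side, so U = (0.000, -39.00). The virtual corner opposite N is at (68.00, -39.00). Tangency of A1 to SQ means the radius ZQ is perpendicular to SQ and since A1 is tangent to LU there, ZL ⟂ LU, with radius 3.2, so the center Z sits 3.2 in from both sides at Z = (64.80, -35.80). That places the tangent points at Q = (68.00, -35.80) on SQ and L = (64.80, -39.00) on LU. Then |NL| = |L − N| = 75.63.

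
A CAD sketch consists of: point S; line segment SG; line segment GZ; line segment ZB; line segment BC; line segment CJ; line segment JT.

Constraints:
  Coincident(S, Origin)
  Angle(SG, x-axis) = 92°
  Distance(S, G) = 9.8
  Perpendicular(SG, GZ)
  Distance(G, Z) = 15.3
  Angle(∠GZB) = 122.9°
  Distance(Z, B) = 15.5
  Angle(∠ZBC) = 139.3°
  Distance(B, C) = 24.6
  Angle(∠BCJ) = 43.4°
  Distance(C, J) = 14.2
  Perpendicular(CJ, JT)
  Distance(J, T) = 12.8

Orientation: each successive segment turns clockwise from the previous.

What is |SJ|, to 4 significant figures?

20.10

∠ZBC = 139.3° gives BC at -95.80° from the x-axis; with |BC| = 24.6, C = (21.33, -26.86). ∠BCJ = 43.4° gives CJ at 127.6° from the x-axis; with |CJ| = 14.2, J = (12.67, -15.61). Then |SJ| = |J − S| = 20.10.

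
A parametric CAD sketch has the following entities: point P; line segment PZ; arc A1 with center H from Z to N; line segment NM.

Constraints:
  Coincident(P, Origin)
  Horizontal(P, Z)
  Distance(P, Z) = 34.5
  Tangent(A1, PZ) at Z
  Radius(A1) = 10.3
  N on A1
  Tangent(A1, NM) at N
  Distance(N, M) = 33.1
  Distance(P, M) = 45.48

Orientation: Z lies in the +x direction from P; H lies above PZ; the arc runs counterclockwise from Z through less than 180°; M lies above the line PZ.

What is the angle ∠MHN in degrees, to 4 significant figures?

72.71°

P is at the origin; PZ is horizontal with |PZ| = 34.5 and Z on the +x side, so Z = (34.50, 0.000). A1 meets PZ tangentially, so HZ is at right angles to PZ, so H = Z + (0, 10.3) = (34.50, 10.30). Since HN ⟂ NM (tangency), |HM| = √(10.3² + 33.1²) = 34.67 regardless of where N sits on A1. So M lies on both circle(P, 45.48) and circle(H, 34.67); the above-PZ intersection is M = (19.01, 41.31). N is the foot of the tangent from M: N = (41.93, 17.43).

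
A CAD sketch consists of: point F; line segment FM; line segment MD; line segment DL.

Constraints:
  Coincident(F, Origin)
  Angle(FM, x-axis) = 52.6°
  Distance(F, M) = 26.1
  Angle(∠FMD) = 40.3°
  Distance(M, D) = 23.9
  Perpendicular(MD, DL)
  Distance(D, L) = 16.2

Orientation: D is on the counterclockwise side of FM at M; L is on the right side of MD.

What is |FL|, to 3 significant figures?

33.3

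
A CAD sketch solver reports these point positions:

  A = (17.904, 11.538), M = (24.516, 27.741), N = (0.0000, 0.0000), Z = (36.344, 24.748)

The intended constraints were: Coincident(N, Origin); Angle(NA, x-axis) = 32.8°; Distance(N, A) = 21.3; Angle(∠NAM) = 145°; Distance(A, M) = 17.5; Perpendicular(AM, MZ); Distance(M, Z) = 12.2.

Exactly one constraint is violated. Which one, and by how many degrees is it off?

Perpendicular(AM, MZ) — off by 8.00°.

N = (0.00, 0.00) ✓; NA at 32.80° ✓; |NA| = 21.30 ✓; ∠NAM = 145.0° ✓; |AM| = 17.50 ✓; ∠(AM, MZ) = 82.00° ✗; |MZ| = 12.20 ✓.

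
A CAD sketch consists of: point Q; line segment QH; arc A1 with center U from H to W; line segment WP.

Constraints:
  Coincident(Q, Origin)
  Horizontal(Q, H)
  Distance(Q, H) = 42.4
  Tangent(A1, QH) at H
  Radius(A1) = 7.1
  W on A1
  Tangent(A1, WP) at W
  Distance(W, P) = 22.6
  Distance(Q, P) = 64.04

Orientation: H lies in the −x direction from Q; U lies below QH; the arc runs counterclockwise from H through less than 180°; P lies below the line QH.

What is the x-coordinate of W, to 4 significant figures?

-48.60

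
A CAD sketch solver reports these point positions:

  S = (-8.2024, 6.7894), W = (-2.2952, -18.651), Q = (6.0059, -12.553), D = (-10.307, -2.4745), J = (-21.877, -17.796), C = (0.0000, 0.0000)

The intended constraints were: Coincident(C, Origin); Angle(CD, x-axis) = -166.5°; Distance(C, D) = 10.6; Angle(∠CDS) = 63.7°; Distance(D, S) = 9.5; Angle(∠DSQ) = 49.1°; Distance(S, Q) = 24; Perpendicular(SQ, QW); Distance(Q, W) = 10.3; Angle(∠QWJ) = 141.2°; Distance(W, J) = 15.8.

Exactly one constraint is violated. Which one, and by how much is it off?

Distance(W, J) = 15.8 — off by 3.80.

C = (0.00, 0.00) ✓; CD at -166.5° ✓; |CD| = 10.60 ✓; ∠CDS = 63.70° ✓; |DS| = 9.500 ✓; ∠DSQ = 49.10° ✓; |SQ| = 24.00 ✓; ∠(SQ, QW) = 90.00° ✓; |QW| = 10.30 ✓; ∠QWJ = 141.2° ✓; |WJ| = 19.60 ✗.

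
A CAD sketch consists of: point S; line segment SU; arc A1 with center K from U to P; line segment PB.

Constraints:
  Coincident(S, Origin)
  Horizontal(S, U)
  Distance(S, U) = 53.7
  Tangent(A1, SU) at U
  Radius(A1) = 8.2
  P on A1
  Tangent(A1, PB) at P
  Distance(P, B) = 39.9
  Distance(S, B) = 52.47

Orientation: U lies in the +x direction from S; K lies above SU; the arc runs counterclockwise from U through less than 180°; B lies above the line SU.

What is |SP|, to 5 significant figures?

61.115

Checks: |KP| = 8.200 ✓; ∠(KP, PB) = 90.00° ✓; |PB| = 39.90 ✓; |SB| = 52.47 ✓.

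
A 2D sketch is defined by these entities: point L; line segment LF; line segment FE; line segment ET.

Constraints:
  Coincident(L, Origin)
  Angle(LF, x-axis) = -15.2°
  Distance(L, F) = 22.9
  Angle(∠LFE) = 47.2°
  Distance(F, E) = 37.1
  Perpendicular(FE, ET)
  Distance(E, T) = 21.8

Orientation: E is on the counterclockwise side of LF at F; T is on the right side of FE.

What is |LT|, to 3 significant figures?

44.2

L is at the origin; LF runs at -15.2° with length 22.9, so F = 22.9·(cos -15.2°, sin -15.2°) = (22.1, -6.00). ∠LFE = 47.2°, so FE runs at -15.2° + (180° − 47.2°) = 118° from the x-axis; with |FE| = 37.1, E = F + 37.1·(cos 118°, sin 118°) = (4.91, 26.9). FE ⟂ ET; with |ET| = 21.8 on the right of FE, T = E + 21.8·(0.886, 0.463) = (24.2, 37.0). Then |LT| = |T − L| = 44.2.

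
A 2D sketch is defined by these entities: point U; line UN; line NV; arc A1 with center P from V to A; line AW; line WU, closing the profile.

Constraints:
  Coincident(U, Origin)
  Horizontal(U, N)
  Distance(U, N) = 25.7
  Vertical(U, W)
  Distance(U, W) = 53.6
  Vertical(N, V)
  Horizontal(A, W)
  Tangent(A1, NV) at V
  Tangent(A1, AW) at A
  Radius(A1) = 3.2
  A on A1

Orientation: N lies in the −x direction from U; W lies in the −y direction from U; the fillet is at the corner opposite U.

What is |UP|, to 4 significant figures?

55.19

U is at the origin; U and N share the same y with |UN| = 25.7 and N on the −x side, so N = (-25.70, 0.000). UW is vertical with |UW| = 53.6 and W on the −y side, so W = (0.000, -53.60). The virtual corner opposite U is at (-25.70, -53.60). Since A1 is tangent to NV there, PV ⟂ NV and the tangent condition forces PA to be normal to AW, with radius 3.2, so the center P sits 3.2 in from both sides at P = (-22.50, -50.40). Then |UP| = |P − U| = 55.19.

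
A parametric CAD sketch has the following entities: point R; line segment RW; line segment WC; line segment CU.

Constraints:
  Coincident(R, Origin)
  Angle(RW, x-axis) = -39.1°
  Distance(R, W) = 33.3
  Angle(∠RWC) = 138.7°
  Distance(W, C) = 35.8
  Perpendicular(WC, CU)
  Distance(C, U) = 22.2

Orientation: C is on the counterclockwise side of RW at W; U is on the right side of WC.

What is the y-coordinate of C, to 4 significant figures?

-19.63

R is at the origin; RW runs at -39.1° with length 33.3, so W = 33.3·(cos -39.1°, sin -39.1°) = (25.84, -21.00). ∠RWC = 138.7°, so WC runs at -39.1° + (180° − 138.7°) = 2.200° from the x-axis; with |WC| = 35.8, C = W + 35.8·(cos 2.200°, sin 2.200°) = (61.62, -19.63). So C.y = -19.63.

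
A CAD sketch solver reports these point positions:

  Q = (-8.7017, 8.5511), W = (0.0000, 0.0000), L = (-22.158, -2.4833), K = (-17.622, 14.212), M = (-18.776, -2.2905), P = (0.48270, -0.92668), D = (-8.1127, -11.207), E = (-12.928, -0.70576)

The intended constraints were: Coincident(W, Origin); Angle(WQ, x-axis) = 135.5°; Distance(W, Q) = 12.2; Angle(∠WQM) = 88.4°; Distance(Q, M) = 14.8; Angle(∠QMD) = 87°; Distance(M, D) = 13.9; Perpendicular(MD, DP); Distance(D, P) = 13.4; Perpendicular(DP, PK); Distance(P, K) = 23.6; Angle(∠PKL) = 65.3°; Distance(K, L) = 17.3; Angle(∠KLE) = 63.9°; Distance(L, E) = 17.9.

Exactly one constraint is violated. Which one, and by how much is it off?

Distance(L, E) = 17.9 — off by 8.50.

W = (0.00, 0.00) ✓; WQ at 135.5° ✓; |WQ| = 12.20 ✓; ∠WQM = 88.40° ✓; |QM| = 14.80 ✓; ∠QMD = 87.00° ✓; |MD| = 13.90 ✓; ∠(MD, DP) = 90.00° ✓; |DP| = 13.40 ✓; ∠(DP, PK) = 90.00° ✓; |PK| = 23.60 ✓; ∠PKL = 65.30° ✓; |KL| = 17.30 ✓; ∠KLE = 63.90° ✓; |LE| = 9.400 ✗.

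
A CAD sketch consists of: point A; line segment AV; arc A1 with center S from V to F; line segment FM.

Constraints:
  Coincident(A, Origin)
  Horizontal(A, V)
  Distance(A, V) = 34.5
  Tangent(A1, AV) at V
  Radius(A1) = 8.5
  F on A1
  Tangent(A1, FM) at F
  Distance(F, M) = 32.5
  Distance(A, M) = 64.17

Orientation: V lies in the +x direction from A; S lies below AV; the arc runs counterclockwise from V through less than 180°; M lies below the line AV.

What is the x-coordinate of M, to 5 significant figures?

52.545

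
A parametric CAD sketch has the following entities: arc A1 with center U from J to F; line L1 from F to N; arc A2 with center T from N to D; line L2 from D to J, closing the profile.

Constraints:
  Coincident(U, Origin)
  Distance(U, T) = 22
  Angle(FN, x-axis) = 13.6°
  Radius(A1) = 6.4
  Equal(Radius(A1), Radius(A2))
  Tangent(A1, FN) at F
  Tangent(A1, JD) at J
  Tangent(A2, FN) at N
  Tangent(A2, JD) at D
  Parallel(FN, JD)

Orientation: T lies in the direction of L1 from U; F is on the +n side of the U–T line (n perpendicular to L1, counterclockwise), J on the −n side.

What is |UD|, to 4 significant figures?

22.91

Tangency of A1 to both parallel lines with radius 6.4 puts F and J at U ± 6.4·n: F = (-1.505, 6.221), J = (1.505, -6.221). Equal radii place N and D the same way about T: N = T + 6.4·n = (19.88, 11.39), D = T − 6.4·n = (22.89, -1.047). Then |UD| = |D − U| = 22.91.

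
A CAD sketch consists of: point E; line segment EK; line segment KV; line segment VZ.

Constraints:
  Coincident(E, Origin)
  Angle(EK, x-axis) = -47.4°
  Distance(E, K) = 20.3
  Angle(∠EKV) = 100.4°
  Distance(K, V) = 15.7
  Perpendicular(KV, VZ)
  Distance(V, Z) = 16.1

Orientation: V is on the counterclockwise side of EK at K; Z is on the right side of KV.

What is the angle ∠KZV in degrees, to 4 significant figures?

44.28°

E is at the origin; EK runs at -47.4° with length 20.3, so K = 20.3·(cos -47.4°, sin -47.4°) = (13.74, -14.94). ∠EKV = 100.4°, so KV runs at -47.4° + (180° − 100.4°) = 32.20° from the x-axis; with |KV| = 15.7, V = K + 15.7·(cos 32.20°, sin 32.20°) = (27.03, -6.577). The perpendicularity gives VZ at right angles to KV; with |VZ| = 16.1 on the right of KV, Z = V + 16.1·(0.5329, -0.8462) = (35.61, -20.20). Then cos ∠KZV = ZK·ZV / (|ZK||ZV|), giving 44.28°.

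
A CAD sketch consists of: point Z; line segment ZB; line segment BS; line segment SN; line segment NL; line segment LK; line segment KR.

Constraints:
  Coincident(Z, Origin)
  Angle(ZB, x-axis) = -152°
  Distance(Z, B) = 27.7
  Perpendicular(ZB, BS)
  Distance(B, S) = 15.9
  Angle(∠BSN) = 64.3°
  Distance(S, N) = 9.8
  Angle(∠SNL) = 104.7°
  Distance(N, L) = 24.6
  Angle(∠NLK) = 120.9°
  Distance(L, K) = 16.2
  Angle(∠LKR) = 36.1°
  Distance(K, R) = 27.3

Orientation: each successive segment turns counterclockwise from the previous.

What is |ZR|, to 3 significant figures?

24.0

∠NLK = 120.9° gives LK at -172° from the x-axis; with |LK| = 16.2, K = (-42.7, -2.31). ∠LKR = 36.1° gives KR at -28.0° from the x-axis; with |KR| = 27.3, R = (-18.6, -15.1). Then |ZR| = |R − Z| = 24.0.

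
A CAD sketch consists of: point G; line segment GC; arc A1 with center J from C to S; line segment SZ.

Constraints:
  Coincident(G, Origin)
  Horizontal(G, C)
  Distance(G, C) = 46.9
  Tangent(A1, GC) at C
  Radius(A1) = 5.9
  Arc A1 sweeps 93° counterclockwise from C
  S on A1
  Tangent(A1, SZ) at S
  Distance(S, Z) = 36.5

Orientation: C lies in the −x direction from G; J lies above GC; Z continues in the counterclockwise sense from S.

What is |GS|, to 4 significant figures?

41.48

G is at the origin; G and C share the same y with |GC| = 46.9 and C on the −x side, so C = (-46.90, 0.000). A1 meets GC tangentially, so JC is at right angles to GC, so J = C + (0, 5.9) = (-46.90, 5.900). On A1, C sits at bearing -90° from J; a 93° counterclockwise sweep puts S at bearing 3°, so S = J + 5.9·(cos 3°, sin 3°) = (-41.01, 6.209). Then |GS| = |S − G| = 41.48.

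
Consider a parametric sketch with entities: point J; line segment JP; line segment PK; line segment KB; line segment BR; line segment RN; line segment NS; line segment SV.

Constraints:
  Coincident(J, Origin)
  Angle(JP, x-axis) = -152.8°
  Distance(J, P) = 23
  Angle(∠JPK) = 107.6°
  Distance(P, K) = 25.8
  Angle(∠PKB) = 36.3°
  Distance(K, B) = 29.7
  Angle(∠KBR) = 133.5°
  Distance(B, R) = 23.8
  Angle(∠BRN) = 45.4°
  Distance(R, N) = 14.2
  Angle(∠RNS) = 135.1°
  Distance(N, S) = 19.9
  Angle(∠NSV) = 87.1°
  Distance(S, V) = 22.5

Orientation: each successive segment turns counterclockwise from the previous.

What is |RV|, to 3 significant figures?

31.4

J is at the origin; JP runs at -152.8° with length 23.0, so P = (-20.5, -10.5). ∠JPK = 107.6° gives PK at -80.4° from the x-axis; with |PK| = 25.8, K = (-16.2, -36.0). ∠PKB = 36.3° gives KB at 63.3° from the x-axis; with |KB| = 29.7, B = (-2.81, -9.42). ∠KBR = 133.5° gives BR at 110° from the x-axis; with |BR| = 23.8, R = (-10.9, 13.0). ∠BRN = 45.4° gives RN at -116° from the x-axis; with |RN| = 14.2, N = (-17.0, 0.168). ∠RNS = 135.1° gives NS at -70.7° from the x-axis; with |NS| = 19.9, S = (-10.4, -18.6). ∠NSV = 87.1° gives SV at 22.2° from the x-axis; with |SV| = 22.5, V = (10.4, -10.1). Then |RV| = |V − R| = 31.4.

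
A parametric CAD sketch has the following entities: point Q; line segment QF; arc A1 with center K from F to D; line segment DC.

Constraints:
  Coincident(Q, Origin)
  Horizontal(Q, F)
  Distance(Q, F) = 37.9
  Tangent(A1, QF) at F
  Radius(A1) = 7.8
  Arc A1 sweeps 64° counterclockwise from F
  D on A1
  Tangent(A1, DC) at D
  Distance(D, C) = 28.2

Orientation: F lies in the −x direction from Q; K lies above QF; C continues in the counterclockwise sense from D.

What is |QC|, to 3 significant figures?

35.0

Q is at the origin; Q and F share the same y with |QF| = 37.9 and F on the −x side, so F = (-37.9, 0.00). The tangent condition forces KF to be normal to QF, so K = F + (0, 7.8) = (-37.9, 7.80). On A1, F sits at bearing -90° from K; a 64° counterclockwise sweep puts D at bearing -26°, so D = K + 7.8·(cos -26°, sin -26°) = (-30.9, 4.38). Since A1 is tangent to DC there, KD ⟂ DC, so DC runs along (−sin -26°, cos -26°); with |DC| = 28.2, C = (-18.5, 29.7). Then |QC| = |C − Q| = 35.0.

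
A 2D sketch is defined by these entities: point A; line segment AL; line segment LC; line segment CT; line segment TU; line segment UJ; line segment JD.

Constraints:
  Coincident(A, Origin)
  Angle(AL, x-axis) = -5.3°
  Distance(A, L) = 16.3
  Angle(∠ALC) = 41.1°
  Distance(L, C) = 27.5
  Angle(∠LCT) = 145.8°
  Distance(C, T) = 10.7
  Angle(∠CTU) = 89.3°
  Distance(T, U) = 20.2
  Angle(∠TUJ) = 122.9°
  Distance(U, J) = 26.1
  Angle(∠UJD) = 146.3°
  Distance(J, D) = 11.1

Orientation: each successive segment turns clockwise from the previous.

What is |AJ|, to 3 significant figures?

17.4

A is at the origin; AL runs at -5.3° with length 16.3, so L = (16.2, -1.51). ∠ALC = 41.1° gives LC at -144° from the x-axis; with |LC| = 27.5, C = (-6.07, -17.6). ∠LCT = 145.8° gives CT at -178° from the x-axis; with |CT| = 10.7, T = (-16.8, -17.9). ∠CTU = 89.3° gives TU at 90.9° from the x-axis; with |TU| = 20.2, U = (-17.1, 2.31). ∠TUJ = 122.9° gives UJ at 33.8° from the x-axis; with |UJ| = 26.1, J = (4.60, 16.8). Then |AJ| = |J − A| = 17.4.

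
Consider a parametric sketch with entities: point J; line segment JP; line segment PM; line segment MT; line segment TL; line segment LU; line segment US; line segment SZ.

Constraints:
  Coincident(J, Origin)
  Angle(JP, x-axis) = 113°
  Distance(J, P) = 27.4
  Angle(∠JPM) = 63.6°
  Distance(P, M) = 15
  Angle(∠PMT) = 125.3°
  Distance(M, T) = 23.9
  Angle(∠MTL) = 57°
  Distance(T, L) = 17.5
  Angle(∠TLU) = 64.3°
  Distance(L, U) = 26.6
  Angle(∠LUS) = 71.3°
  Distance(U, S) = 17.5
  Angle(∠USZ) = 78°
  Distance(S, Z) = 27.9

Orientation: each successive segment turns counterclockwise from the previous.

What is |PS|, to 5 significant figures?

35.677

J is at the origin; JP runs at 113.0° with length 27.4, so P = (-10.706, 25.222). ∠JPM = 63.6° gives PM at -130.60° from the x-axis; with |PM| = 15.0, M = (-20.468, 13.833). ∠PMT = 125.3° gives MT at -75.900° from the x-axis; with |MT| = 23.9, T = (-14.645, -9.3472). ∠MTL = 57.0° gives TL at 47.100° from the x-axis; with |TL| = 17.5, L = (-2.7326, 3.4723). ∠TLU = 64.3° gives LU at 162.80° from the x-axis; with |LU| = 26.6, U = (-28.143, 11.338). ∠LUS = 71.3° gives US at -88.500° from the x-axis; with |US| = 17.5, S = (-27.685, -6.1558). Then |PS| = |S − P| = 35.677.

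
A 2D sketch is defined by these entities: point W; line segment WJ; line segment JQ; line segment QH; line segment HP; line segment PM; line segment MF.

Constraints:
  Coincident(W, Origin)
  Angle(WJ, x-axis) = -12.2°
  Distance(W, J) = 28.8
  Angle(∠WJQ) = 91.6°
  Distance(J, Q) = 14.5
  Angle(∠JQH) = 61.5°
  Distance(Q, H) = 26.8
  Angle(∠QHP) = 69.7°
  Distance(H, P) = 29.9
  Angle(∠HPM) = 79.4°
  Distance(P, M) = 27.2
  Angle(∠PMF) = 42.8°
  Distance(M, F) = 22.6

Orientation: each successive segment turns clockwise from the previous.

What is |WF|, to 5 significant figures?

19.923

W is at the origin; WJ runs at -12.2° with length 28.8, so J = (28.150, -6.0862). ∠WJQ = 91.6° gives JQ at -100.60° from the x-axis; with |JQ| = 14.5, Q = (25.482, -20.339). ∠JQH = 61.5° gives QH at 140.90° from the x-axis; with |QH| = 26.8, H = (4.6842, -3.4366). ∠QHP = 69.7° gives HP at 30.600° from the x-axis; with |HP| = 29.9, P = (30.420, 11.784). ∠HPM = 79.4° gives PM at -70.000° from the x-axis; with |PM| = 27.2, M = (39.723, -13.776). ∠PMF = 42.8° gives MF at 152.80° from the x-axis; with |MF| = 22.6, F = (19.623, -3.4455). Then |WF| = |F − W| = 19.923.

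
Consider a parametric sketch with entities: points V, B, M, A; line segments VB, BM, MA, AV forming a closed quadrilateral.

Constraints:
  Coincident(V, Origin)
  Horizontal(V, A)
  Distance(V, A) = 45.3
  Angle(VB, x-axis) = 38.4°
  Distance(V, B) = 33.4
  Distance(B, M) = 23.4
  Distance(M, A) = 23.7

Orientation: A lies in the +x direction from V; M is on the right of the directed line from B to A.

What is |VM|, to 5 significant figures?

21.818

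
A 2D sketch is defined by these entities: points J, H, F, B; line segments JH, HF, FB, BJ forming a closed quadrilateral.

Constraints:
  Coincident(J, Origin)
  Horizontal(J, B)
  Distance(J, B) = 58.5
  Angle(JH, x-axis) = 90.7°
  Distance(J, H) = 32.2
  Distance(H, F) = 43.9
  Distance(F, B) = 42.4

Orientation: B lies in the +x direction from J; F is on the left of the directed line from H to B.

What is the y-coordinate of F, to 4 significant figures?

39.43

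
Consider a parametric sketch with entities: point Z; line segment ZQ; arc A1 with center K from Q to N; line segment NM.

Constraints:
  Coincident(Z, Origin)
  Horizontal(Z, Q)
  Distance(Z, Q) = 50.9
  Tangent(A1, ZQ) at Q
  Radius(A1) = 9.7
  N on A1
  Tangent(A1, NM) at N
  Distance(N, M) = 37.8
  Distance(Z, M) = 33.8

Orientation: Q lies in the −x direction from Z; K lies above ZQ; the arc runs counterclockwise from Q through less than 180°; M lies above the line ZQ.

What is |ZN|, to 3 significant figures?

44.2

Checks: |KN| = 9.700 ✓; ∠(KN, NM) = 90.00° ✓; |NM| = 37.80 ✓; |ZM| = 33.80 ✓.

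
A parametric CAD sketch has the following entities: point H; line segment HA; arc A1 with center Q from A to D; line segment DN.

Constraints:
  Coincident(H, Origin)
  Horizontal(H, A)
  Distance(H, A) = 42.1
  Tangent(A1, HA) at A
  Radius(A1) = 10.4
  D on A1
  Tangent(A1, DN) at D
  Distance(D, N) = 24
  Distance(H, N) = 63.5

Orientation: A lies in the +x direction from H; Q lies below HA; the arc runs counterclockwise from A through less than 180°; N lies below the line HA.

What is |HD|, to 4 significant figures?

39.87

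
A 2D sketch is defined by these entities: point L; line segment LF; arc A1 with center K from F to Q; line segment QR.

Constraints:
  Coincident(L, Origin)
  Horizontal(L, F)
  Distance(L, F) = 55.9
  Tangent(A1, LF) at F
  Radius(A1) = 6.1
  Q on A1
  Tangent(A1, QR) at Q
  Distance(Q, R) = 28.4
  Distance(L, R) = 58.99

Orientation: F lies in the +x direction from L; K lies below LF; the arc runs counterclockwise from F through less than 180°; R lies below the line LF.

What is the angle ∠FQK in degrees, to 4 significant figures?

46.69°

L is at the origin; LF is horizontal with |LF| = 55.9 and F on the +x side, so F = (55.90, 0.000). Since A1 is tangent to LF there, KF ⟂ LF, so K = F + (0, -6.1) = (55.90, -6.100). Since KQ ⟂ QR (tangency), |KR| = √(6.1² + 28.4²) = 29.05 regardless of where Q sits on A1. So R lies on both circle(L, 58.99) and circle(K, 29.05); the below-LF intersection is R = (48.14, -34.09). Q is the foot of the tangent from R: Q = (49.81, -5.741).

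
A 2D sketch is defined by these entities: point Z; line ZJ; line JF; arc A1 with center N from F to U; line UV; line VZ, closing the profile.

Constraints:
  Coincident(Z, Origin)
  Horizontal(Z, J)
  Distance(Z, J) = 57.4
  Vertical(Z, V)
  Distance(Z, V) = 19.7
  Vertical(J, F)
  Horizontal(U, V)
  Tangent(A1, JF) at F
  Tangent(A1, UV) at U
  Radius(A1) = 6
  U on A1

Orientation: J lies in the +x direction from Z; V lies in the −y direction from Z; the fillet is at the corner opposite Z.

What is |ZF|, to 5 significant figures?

59.012

Z is at the origin; Z and J share the same y with |ZJ| = 57.4 and J on the +x side, so J = (57.400, 0.0000). Z and V share the same x with |ZV| = 19.7 and V on the −y side, so V = (0.0000, -19.700). The virtual corner opposite Z is at (57.400, -19.700). Tangency of A1 to JF means the radius NF is perpendicular to JF and A1 meets UV tangentially, so NU is at right angles to UV, with radius 6.0, so the center N sits 6.0 in from both sides at N = (51.400, -13.700). That places the tangent points at F = (57.400, -13.700) on JF and U = (51.400, -19.700) on UV. Then |ZF| = |F − Z| = 59.012.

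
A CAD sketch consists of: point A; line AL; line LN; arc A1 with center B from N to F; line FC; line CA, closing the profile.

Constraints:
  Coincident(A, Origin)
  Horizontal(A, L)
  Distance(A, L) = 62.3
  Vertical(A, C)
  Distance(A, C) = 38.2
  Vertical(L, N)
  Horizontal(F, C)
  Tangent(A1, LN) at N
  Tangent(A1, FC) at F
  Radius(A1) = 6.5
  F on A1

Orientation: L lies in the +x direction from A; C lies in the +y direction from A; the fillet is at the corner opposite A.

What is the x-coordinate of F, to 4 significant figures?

55.80

The virtual corner opposite A is at (62.30, 38.20). Since A1 is tangent to LN there, BN ⟂ LN and A1 meets FC tangentially, so BF is at right angles to FC, with radius 6.5, so the center B sits 6.5 in from both sides at B = (55.80, 31.70). That places the tangent points at N = (62.30, 31.70) on LN and F = (55.80, 38.20) on FC. So F.x = 55.80.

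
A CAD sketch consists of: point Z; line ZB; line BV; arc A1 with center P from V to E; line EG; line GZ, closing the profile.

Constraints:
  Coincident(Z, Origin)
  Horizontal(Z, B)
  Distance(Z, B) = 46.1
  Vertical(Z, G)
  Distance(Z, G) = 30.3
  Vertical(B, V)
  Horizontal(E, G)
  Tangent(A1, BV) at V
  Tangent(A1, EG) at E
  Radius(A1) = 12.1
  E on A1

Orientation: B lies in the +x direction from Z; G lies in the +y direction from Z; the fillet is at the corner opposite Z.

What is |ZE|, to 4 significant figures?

45.54

Z is at the origin; ZB is horizontal with |ZB| = 46.1 and B on the +x side, so B = (46.10, 0.000). ZG is vertical with |ZG| = 30.3 and G on the +y side, so G = (0.000, 30.30). The virtual corner opposite Z is at (46.10, 30.30). A1 meets BV tangentially, so PV is at right angles to BV and since A1 is tangent to EG there, PE ⟂ EG, with radius 12.1, so the center P sits 12.1 in from both sides at P = (34.00, 18.20). That places the tangent points at V = (46.10, 18.20) on BV and E = (34.00, 30.30) on EG. Then |ZE| = |E − Z| = 45.54.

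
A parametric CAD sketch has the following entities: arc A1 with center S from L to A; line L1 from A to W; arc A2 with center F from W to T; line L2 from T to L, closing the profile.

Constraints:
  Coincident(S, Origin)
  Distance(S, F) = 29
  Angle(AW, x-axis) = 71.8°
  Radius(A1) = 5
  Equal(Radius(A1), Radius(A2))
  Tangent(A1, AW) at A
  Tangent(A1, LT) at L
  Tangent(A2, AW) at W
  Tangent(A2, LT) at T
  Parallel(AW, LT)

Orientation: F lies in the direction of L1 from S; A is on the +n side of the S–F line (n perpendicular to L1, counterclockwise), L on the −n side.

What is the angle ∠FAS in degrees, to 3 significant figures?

80.2°

S is at the origin and F lies 29.0 along u from S, so F = 29.0·u = (9.06, 27.5). Tangency of A1 to both parallel lines with radius 5.0 puts A and L at S ± 5.0·n: A = (-4.75, 1.56), L = (4.75, -1.56). Then cos ∠FAS = AF·AS / (|AF||AS|), giving 80.2°.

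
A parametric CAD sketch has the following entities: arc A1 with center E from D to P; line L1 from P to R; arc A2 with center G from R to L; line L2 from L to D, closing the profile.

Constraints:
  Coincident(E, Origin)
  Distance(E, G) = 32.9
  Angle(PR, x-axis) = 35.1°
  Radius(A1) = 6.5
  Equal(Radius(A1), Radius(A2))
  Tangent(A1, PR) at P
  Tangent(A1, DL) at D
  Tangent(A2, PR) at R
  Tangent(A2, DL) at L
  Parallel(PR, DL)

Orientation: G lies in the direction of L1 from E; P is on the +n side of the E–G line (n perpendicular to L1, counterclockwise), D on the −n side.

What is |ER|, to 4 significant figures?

33.54

Tangency of A1 to both parallel lines with radius 6.5 puts P and D at E ± 6.5·n: P = (-3.738, 5.318), D = (3.738, -5.318). Equal radii place R and L the same way about G: R = G + 6.5·n = (23.18, 24.24), L = G − 6.5·n = (30.65, 13.60). Then |ER| = |R − E| = 33.54.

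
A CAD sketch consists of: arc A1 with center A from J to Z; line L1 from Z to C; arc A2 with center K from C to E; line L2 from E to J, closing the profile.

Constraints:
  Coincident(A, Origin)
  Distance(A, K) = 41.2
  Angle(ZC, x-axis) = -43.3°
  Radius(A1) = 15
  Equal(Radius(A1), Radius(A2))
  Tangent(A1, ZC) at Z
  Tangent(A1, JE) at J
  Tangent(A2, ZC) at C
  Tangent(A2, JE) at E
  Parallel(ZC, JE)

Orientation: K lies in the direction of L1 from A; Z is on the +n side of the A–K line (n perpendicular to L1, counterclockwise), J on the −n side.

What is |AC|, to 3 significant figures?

43.8

The slot axis is L1's direction at -43.3°, so u = (cos -43.3°, sin -43.3°) = (0.728, -0.686) and n = (−sin -43.3°, cos -43.3°) = (0.686, 0.728). A is at the origin and K lies 41.2 along u from A, so K = 41.2·u = (30.0, -28.3). Tangency of A1 to both parallel lines with radius 15.0 puts Z and J at A ± 15.0·n: Z = (10.3, 10.9), J = (-10.3, -10.9). Equal radii place C and E the same way about K: C = K + 15.0·n = (40.3, -17.3), E = K − 15.0·n = (19.7, -39.2). Then |AC| = |C − A| = 43.8.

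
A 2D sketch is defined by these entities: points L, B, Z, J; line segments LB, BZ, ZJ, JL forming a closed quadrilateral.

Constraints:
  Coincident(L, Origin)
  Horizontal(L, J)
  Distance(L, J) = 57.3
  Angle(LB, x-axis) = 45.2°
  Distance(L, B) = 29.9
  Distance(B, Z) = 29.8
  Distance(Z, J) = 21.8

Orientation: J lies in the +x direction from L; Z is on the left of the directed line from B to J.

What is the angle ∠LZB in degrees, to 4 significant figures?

23.01°

Checks: |BZ| = 29.80 ✓; |ZJ| = 21.80 ✓.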